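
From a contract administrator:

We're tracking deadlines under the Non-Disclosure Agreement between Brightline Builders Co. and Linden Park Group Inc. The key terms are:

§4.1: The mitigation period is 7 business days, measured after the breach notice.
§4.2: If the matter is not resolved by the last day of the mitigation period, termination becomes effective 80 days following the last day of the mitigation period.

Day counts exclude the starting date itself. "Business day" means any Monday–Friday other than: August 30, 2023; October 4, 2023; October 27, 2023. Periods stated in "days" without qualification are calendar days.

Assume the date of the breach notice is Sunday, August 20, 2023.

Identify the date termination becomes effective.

From Sunday, August 20, 2023, 7 business days (Aug 21, Aug 22, Aug 23, Aug 24, Aug 25, Aug 28, Aug 29, skipping weekends) brings us to Tuesday, August 29, 2023, which is the last day of the mitigation period.
Adding 80 calendar days to August 29, 2023 gives November 17, 2023, which is the date termination becomes effective.

November 17, 2023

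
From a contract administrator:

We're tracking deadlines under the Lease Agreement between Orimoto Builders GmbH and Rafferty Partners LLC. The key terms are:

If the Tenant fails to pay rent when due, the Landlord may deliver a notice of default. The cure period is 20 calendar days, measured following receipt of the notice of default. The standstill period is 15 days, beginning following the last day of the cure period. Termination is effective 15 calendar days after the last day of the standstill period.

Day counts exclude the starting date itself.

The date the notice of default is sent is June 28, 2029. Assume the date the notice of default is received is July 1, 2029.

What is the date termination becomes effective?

Adding 20 calendar days to July 1, 2029 gives July 21, 2029, which is the last day of the cure period.
Adding 15 calendar days to July 21, 2029 gives August 5, 2029, which is the last day of the standstill period.
The date termination becomes effective: 15 calendar days after August 5, 2029 is August 20, 2029.

August 20, 2029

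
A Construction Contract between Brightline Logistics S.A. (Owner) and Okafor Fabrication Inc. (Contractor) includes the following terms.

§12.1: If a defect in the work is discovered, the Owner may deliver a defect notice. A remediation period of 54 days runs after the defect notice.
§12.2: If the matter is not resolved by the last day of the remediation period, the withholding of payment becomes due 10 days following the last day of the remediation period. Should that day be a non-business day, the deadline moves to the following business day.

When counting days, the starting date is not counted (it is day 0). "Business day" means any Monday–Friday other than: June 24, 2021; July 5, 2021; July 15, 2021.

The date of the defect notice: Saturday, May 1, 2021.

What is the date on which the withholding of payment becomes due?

July 6, 2021

The last day of the remediation period: 54 calendar days after May 1, 2021 is June 24, 2021.
The date on which the withholding of payment becomes due: June 24, 2021 + 10 days = July 4, 2021. That falls on a Sunday, so it rolls to the next business day, Tuesday, July 6, 2021.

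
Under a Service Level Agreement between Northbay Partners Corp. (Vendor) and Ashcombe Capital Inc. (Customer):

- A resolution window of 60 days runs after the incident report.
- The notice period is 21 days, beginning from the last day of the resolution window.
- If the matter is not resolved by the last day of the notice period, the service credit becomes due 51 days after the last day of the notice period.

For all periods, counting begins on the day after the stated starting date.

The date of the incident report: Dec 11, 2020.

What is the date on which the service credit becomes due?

The last day of the resolution window: 60 calendar days after Dec 11, 2020 is Feb 9, 2021.
Adding 21 calendar days to Feb 9, 2021 gives Mar 2, 2021, which is the last day of the notice period.
Adding 51 calendar days to Mar 2, 2021 gives Apr 22, 2021, which is the date on which the service credit becomes due.

Apr 22, 2021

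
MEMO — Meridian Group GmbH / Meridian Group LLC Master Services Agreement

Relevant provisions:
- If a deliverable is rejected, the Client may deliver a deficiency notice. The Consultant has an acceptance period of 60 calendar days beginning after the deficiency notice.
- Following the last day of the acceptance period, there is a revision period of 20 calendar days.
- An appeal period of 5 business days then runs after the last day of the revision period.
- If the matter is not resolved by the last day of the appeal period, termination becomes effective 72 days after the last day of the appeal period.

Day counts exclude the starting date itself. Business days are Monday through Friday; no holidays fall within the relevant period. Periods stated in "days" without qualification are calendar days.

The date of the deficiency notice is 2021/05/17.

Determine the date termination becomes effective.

2021/10/23

Adding 60 calendar days to 2021/05/17 gives 2021/07/16, which is the last day of the acceptance period.
Adding 20 calendar days to 2021/07/16 gives 2021/08/05, which is the last day of the revision period.
The last day of the appeal period: 5 business days after Thursday, 2021/08/05, skipping weekends — Aug 6, Aug 9, Aug 10, Aug 11, Aug 12 — lands on Thursday, 2021/08/12.
The date termination becomes effective: 72 calendar days after 2021/08/12 is 2021/10/23.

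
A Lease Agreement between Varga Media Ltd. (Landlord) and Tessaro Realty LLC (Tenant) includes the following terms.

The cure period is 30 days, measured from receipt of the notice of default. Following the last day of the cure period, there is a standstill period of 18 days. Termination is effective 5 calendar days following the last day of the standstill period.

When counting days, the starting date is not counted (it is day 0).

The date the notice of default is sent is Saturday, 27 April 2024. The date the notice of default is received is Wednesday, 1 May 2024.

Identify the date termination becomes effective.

23 June 2024

The last day of the cure period: 1 May 2024 + 30 days = 31 May 2024.
The last day of the standstill period: 31 May 2024 + 18 days = 18 June 2024.
The date termination becomes effective: 18 June 2024 + 5 days = 23 June 2024.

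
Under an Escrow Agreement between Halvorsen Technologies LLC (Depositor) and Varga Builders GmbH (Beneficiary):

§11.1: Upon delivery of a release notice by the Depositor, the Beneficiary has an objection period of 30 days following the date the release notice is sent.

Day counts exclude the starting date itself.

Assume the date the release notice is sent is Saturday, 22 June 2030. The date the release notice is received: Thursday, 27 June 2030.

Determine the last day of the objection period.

Adding 30 calendar days to 22 June 2030 gives 22 July 2030, which is the last day of the objection period.

22 July 2030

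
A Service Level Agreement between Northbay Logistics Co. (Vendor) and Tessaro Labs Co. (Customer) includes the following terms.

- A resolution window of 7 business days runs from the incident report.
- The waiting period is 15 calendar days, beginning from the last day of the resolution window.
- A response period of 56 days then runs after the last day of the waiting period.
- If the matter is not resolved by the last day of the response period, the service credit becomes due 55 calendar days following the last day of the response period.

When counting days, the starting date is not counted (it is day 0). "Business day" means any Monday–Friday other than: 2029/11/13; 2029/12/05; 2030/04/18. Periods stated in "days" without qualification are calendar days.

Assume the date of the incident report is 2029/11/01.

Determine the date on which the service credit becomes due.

From Thursday, 2029/11/01, 7 business days (Nov 2, Nov 5, Nov 6, Nov 7, Nov 8, Nov 9, Nov 12, skipping weekends) brings us to Monday, 2029/11/12, which is the last day of the resolution window.
Adding 15 calendar days to 2029/11/12 gives 2029/11/27, which is the last day of the waiting period.
The last day of the response period: 56 calendar days after 2029/11/27 is 2030/01/22.
Adding 55 calendar days to 2030/01/22 gives 2030/03/18, which is the date on which the service credit becomes due.

2030/03/18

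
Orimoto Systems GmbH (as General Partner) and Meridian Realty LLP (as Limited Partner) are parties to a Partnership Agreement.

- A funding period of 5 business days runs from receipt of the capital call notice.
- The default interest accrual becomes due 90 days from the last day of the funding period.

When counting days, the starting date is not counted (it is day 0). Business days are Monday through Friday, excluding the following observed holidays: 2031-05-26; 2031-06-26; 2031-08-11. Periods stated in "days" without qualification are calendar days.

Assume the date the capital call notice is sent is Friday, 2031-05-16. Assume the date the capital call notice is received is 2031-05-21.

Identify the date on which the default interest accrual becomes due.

2031-08-27

The last day of the funding period: 5 business days after Wednesday, 2031-05-21, skipping weekends and the listed holiday on May 26 — May 22, May 23, May 27, May 28, May 29 — lands on Thursday, 2031-05-29.
The date on which the default interest accrual becomes due: 90 calendar days after 2031-05-29 is 2031-08-27.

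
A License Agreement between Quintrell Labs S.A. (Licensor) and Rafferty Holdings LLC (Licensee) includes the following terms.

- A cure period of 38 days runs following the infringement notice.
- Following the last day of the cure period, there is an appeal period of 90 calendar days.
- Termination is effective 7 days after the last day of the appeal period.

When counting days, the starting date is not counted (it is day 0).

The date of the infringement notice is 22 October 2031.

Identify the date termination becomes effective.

The last day of the cure period: 38 calendar days after 22 October 2031 is 29 November 2031.
The last day of the appeal period: 29 November 2031 + 90 days = 27 February 2032.
The date termination becomes effective: 7 calendar days after 27 February 2032 is 5 March 2032.

5 March 2032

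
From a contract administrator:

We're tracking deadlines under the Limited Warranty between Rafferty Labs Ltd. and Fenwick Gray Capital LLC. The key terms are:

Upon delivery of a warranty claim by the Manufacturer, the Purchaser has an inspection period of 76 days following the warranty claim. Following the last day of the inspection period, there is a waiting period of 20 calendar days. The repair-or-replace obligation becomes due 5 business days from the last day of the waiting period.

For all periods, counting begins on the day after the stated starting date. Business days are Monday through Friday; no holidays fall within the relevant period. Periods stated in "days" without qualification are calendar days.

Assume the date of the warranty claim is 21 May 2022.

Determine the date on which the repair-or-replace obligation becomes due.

Adding 76 calendar days to 21 May 2022 gives 5 August 2022, which is the last day of the inspection period.
Adding 20 calendar days to 5 August 2022 gives 25 August 2022, which is the last day of the waiting period.
The date on which the repair-or-replace obligation becomes due: 5 business days after Thursday, 25 August 2022, skipping weekends — Aug 26, Aug 29, Aug 30, Aug 31, Sep 1 — lands on Thursday, 1 September 2022.

1 September 2022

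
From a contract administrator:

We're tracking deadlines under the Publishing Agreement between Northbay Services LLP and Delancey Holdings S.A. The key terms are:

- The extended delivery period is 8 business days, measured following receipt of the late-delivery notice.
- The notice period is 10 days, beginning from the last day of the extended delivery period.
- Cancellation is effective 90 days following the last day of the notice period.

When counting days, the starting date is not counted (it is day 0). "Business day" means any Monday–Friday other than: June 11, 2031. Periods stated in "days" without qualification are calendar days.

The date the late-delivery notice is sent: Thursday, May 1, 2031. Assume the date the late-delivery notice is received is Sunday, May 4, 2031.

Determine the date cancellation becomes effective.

August 22, 2031

From Sunday, May 4, 2031, 8 business days (May 5, May 6, May 7, May 8, May 9, May 12, May 13, May 14, skipping weekends) brings us to Wednesday, May 14, 2031, which is the last day of the extended delivery period.
The last day of the notice period: 10 calendar days after May 14, 2031 is May 24, 2031.
Adding 90 calendar days to May 24, 2031 gives August 22, 2031, which is the date cancellation becomes effective.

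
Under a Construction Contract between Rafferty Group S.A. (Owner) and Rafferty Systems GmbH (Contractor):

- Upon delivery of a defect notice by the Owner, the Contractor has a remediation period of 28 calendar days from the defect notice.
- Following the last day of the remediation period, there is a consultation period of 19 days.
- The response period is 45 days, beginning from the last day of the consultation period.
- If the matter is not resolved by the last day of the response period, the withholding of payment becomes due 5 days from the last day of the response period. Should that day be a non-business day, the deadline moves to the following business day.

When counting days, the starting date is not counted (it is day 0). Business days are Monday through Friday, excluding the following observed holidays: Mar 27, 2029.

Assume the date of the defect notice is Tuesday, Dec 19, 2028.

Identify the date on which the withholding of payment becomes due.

Mar 26, 2029

Adding 28 calendar days to Dec 19, 2028 gives Jan 16, 2029, which is the last day of the remediation period.
The last day of the consultation period: 19 calendar days after Jan 16, 2029 is Feb 4, 2029.
The last day of the response period: 45 calendar days after Feb 4, 2029 is Mar 21, 2029.
Adding 5 calendar days to Mar 21, 2029 gives Mar 26, 2029, which is the date on which the withholding of payment becomes due. Mar 26, 2029 is a Monday and is not a listed holiday, so no roll-forward applies.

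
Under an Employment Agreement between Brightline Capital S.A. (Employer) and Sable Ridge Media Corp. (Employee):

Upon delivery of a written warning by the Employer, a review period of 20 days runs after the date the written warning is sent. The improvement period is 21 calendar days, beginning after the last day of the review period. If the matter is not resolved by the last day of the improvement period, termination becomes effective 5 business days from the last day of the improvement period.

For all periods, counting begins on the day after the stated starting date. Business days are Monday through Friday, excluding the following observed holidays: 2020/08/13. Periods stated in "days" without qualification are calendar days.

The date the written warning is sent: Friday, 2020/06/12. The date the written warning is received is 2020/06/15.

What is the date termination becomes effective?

2020/07/30

The last day of the review period: 20 calendar days after 2020/06/12 is 2020/07/02.
Adding 21 calendar days to 2020/07/02 gives 2020/07/23, which is the last day of the improvement period.
The date termination becomes effective: counting 5 business days from Thursday, 2020/07/23 (Jul 24, Jul 27, Jul 28, Jul 29, Jul 30, skipping weekends) reaches Thursday, 2020/07/30.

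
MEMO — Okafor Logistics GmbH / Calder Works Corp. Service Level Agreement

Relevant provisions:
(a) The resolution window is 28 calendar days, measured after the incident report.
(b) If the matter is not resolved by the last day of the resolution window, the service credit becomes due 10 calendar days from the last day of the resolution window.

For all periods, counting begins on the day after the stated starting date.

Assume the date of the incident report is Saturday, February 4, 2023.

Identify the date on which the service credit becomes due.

The last day of the resolution window: February 4, 2023 + 28 days = March 4, 2023.
Adding 10 calendar days to March 4, 2023 gives March 14, 2023, which is the date on which the service credit becomes due.

March 14, 2023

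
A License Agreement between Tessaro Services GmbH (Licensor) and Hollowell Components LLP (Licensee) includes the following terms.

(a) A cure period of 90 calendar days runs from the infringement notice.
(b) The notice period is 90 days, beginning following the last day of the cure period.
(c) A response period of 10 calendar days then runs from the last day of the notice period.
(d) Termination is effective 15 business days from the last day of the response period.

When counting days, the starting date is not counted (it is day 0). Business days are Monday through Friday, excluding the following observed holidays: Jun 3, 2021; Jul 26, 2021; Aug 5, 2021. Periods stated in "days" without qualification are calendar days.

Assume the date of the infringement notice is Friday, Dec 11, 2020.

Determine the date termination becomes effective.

The last day of the cure period: Dec 11, 2020 + 90 days = Mar 11, 2021.
The last day of the notice period: Mar 11, 2021 + 90 days = Jun 9, 2021.
The last day of the response period: 10 calendar days after Jun 9, 2021 is Jun 19, 2021.
The date termination becomes effective: counting 15 business days from Saturday, Jun 19, 2021 (Jun 21, Jun 22, Jun 23, Jun 24, …, Jul 7, Jul 8, Jul 9, skipping weekends) reaches Friday, Jul 9, 2021.

Jul 9, 2021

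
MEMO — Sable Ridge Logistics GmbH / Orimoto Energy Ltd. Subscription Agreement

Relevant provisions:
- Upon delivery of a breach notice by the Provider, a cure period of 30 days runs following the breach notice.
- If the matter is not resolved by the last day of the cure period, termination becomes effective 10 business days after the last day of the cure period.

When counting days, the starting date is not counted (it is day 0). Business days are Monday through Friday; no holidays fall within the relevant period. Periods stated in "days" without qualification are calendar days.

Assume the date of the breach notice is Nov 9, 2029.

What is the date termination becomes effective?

Dec 21, 2029

The last day of the cure period: Nov 9, 2029 + 30 days = Dec 9, 2029.
The date termination becomes effective: 10 business days after Sunday, Dec 9, 2029, skipping weekends — Dec 10, Dec 11, Dec 12, Dec 13, Dec 14, Dec 17, Dec 18, Dec 19, Dec 20, Dec 21 — lands on Friday, Dec 21, 2029.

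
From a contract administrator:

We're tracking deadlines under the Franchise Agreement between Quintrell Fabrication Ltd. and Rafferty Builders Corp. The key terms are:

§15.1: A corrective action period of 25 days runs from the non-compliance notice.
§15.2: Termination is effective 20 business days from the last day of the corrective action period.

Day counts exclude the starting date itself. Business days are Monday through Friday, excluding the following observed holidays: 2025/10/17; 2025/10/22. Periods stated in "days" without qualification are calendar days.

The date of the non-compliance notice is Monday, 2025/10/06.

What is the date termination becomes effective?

2025/11/28

Adding 25 calendar days to 2025/10/06 gives 2025/10/31, which is the last day of the corrective action period.
The date termination becomes effective: counting 20 business days from Friday, 2025/10/31 (Nov 3, Nov 4, Nov 5, Nov 6, …, Nov 26, Nov 27, Nov 28, skipping weekends) reaches Friday, 2025/11/28.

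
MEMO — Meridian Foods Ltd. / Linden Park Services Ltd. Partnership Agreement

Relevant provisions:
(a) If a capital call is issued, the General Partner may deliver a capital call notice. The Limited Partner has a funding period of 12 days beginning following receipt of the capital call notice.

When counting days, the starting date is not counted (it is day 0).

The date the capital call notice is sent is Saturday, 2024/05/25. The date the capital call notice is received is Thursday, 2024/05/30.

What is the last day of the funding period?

The last day of the funding period: 12 calendar days after 2024/05/30 is 2024/06/11.

2024/06/11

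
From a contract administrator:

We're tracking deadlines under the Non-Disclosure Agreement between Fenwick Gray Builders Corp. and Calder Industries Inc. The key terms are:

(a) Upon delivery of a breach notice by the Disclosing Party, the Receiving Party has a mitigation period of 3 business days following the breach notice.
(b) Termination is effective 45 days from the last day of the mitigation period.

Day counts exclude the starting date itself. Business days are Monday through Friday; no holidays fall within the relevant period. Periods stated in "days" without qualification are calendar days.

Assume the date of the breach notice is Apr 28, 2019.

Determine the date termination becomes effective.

The last day of the mitigation period: counting 3 business days from Sunday, Apr 28, 2019 (Apr 29, Apr 30, May 1, skipping weekends) reaches Wednesday, May 1, 2019.
Adding 45 calendar days to May 1, 2019 gives Jun 15, 2019, which is the date termination becomes effective.

Jun 15, 2019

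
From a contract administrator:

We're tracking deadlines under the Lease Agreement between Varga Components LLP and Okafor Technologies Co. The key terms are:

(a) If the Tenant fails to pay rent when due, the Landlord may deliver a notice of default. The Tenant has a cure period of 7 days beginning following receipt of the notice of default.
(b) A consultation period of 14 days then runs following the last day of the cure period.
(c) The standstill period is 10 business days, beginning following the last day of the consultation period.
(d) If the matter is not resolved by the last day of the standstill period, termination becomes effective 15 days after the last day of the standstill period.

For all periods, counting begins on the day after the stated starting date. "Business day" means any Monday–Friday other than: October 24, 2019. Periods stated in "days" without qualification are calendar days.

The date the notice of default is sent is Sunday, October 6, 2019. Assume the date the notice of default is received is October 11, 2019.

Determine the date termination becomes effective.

November 30, 2019

The last day of the cure period: 7 calendar days after October 11, 2019 is October 18, 2019.
Adding 14 calendar days to October 18, 2019 gives November 1, 2019, which is the last day of the consultation period.
The last day of the standstill period: counting 10 business days from Friday, November 1, 2019 (Nov 4, Nov 5, Nov 6, Nov 7, Nov 8, Nov 11, Nov 12, Nov 13, Nov 14, Nov 15, skipping weekends) reaches Friday, November 15, 2019.
The date termination becomes effective: 15 calendar days after November 15, 2019 is November 30, 2019.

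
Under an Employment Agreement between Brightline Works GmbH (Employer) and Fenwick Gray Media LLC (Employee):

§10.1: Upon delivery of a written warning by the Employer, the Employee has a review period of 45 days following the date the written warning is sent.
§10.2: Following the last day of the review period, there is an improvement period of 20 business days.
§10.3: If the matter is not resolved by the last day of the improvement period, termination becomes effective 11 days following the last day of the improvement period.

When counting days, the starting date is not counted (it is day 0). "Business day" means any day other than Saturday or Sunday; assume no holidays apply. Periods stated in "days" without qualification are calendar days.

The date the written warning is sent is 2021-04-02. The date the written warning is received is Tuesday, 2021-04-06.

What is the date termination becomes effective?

2021-06-25

The last day of the review period: 2021-04-02 + 45 days = 2021-05-17.
The last day of the improvement period: counting 20 business days from Monday, 2021-05-17 (May 18, May 19, May 20, May 21, …, Jun 10, Jun 11, Jun 14, skipping weekends) reaches Monday, 2021-06-14.
Adding 11 calendar days to 2021-06-14 gives 2021-06-25, which is the date termination becomes effective.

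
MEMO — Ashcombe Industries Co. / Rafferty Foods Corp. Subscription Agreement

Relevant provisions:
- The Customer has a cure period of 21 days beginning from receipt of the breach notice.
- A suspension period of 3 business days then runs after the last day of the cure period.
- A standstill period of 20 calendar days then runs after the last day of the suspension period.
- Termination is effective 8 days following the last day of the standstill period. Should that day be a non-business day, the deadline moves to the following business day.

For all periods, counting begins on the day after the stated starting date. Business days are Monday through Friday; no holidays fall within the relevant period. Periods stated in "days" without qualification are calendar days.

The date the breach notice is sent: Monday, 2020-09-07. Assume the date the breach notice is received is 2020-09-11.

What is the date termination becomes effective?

2020-11-04

The last day of the cure period: 2020-09-11 + 21 days = 2020-10-02.
The last day of the suspension period: 3 business days after Friday, 2020-10-02, skipping weekends — Oct 5, Oct 6, Oct 7 — lands on Wednesday, 2020-10-07.
The last day of the standstill period: 20 calendar days after 2020-10-07 is 2020-10-27.
Adding 8 calendar days to 2020-10-27 gives 2020-11-04, which is the date termination becomes effective. 2020-11-04 is a Wednesday, so no roll-forward applies.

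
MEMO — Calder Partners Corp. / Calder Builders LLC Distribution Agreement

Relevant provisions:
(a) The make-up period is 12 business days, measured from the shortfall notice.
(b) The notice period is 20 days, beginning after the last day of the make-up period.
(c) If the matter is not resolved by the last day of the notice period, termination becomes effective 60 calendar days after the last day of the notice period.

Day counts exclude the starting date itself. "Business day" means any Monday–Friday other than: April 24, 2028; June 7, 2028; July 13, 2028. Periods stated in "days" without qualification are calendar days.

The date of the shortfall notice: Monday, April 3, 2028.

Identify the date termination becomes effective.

The last day of the make-up period: 12 business days after Monday, April 3, 2028, skipping weekends — Apr 4, Apr 5, Apr 6, Apr 7, …, Apr 17, Apr 18, Apr 19 — lands on Wednesday, April 19, 2028.
The last day of the notice period: 20 calendar days after April 19, 2028 is May 9, 2028.
The date termination becomes effective: May 9, 2028 + 60 days = July 8, 2028.

July 8, 2028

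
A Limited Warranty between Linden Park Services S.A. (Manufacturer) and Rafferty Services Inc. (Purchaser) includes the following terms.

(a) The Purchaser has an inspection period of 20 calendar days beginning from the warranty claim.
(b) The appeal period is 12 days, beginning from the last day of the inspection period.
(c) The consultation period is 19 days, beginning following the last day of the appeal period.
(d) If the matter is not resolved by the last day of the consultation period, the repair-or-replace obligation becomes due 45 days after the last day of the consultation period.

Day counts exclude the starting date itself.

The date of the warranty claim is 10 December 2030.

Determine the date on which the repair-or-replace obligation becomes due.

16 March 2031

The last day of the inspection period: 20 calendar days after 10 December 2030 is 30 December 2030.
The last day of the appeal period: 12 calendar days after 30 December 2030 is 11 January 2031.
Adding 19 calendar days to 11 January 2031 gives 30 January 2031, which is the last day of the consultation period.
The date on which the repair-or-replace obligation becomes due: 45 calendar days after 30 January 2031 is 16 March 2031.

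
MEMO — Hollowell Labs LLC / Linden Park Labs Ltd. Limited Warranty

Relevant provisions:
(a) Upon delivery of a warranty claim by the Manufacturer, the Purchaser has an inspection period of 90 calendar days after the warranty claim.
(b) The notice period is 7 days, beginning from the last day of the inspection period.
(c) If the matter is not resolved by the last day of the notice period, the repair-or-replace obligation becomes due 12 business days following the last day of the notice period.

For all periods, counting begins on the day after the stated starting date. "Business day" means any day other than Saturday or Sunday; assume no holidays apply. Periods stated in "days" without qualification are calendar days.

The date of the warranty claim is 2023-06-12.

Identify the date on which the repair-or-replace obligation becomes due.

2023-10-03

Adding 90 calendar days to 2023-06-12 gives 2023-09-10, which is the last day of the inspection period.
The last day of the notice period: 2023-09-10 + 7 days = 2023-09-17.
The date on which the repair-or-replace obligation becomes due: 12 business days after Sunday, 2023-09-17, skipping weekends — Sep 18, Sep 19, Sep 20, Sep 21, …, Sep 29, Oct 2, Oct 3 — lands on Tuesday, 2023-10-03.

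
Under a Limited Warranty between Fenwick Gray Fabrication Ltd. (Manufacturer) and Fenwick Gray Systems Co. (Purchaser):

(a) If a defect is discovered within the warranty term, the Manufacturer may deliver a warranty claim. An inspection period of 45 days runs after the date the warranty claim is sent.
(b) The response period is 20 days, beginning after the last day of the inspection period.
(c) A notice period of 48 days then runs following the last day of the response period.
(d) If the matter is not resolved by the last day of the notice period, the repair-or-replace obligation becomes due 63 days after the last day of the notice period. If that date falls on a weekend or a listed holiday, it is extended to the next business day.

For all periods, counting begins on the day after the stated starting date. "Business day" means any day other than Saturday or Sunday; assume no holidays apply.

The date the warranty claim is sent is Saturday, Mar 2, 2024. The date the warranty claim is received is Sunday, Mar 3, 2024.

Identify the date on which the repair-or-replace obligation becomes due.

The last day of the inspection period: 45 calendar days after Mar 2, 2024 is Apr 16, 2024.
Adding 20 calendar days to Apr 16, 2024 gives May 6, 2024, which is the last day of the response period.
The last day of the notice period: May 6, 2024 + 48 days = Jun 23, 2024.
The date on which the repair-or-replace obligation becomes due: Jun 23, 2024 + 63 days = Aug 25, 2024. That falls on a Sunday, so it rolls to the next business day, Monday, Aug 26, 2024.

Aug 26, 2024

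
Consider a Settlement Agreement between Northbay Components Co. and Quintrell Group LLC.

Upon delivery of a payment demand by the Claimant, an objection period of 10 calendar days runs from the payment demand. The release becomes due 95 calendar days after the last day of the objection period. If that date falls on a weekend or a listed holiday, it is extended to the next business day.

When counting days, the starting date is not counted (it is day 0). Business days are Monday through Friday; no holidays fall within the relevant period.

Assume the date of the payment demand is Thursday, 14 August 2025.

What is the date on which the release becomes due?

27 November 2025

The last day of the objection period: 10 calendar days after 14 August 2025 is 24 August 2025.
The date on which the release becomes due: 24 August 2025 + 95 days = 27 November 2025. 27 November 2025 is a Thursday, so no roll-forward applies.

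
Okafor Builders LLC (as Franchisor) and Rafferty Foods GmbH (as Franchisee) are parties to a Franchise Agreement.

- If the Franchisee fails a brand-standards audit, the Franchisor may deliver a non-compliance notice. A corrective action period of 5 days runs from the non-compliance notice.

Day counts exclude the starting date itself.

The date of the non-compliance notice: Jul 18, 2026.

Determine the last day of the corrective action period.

Jul 23, 2026

Adding 5 calendar days to Jul 18, 2026 gives Jul 23, 2026, which is the last day of the corrective action period.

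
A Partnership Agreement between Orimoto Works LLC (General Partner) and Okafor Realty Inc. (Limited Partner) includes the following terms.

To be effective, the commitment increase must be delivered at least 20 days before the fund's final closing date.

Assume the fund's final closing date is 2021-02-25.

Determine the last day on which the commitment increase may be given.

2021-02-25 minus 20 days is 2021-02-05.

2021-02-05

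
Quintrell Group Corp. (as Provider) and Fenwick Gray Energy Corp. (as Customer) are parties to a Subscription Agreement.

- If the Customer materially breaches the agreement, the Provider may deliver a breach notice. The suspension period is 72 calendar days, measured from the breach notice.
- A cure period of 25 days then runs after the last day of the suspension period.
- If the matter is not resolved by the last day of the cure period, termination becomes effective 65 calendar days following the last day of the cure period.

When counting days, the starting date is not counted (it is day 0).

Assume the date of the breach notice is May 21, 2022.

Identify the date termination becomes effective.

Oct 30, 2022

The last day of the suspension period: May 21, 2022 + 72 days = Aug 1, 2022.
The last day of the cure period: 25 calendar days after Aug 1, 2022 is Aug 26, 2022.
The date termination becomes effective: Aug 26, 2022 + 65 days = Oct 30, 2022.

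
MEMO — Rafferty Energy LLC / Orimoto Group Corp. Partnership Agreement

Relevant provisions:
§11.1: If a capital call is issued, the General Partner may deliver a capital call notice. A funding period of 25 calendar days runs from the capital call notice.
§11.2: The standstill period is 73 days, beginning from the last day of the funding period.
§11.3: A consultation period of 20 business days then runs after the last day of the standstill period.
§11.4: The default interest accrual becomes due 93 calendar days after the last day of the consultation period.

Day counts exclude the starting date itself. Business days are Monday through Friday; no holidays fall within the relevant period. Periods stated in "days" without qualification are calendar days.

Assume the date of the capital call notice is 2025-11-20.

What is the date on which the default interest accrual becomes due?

The last day of the funding period: 2025-11-20 + 25 days = 2025-12-15.
The last day of the standstill period: 2025-12-15 + 73 days = 2026-02-26.
From Thursday, 2026-02-26, 20 business days (Feb 27, Mar 2, Mar 3, Mar 4, …, Mar 24, Mar 25, Mar 26, skipping weekends) brings us to Thursday, 2026-03-26, which is the last day of the consultation period.
The date on which the default interest accrual becomes due: 93 calendar days after 2026-03-26 is 2026-06-27.

2026-06-27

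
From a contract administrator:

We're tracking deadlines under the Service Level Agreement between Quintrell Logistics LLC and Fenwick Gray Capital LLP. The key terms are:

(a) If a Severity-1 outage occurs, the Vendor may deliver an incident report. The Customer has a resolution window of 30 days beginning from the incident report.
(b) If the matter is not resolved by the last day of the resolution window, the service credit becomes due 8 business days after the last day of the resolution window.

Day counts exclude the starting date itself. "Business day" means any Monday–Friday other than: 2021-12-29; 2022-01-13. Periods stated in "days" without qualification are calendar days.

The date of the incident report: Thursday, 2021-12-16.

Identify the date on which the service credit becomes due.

The last day of the resolution window: 30 calendar days after 2021-12-16 is 2022-01-15.
The date on which the service credit becomes due: 8 business days after Saturday, 2022-01-15, skipping weekends — Jan 17, Jan 18, Jan 19, Jan 20, Jan 21, Jan 24, Jan 25, Jan 26 — lands on Wednesday, 2022-01-26.

2022-01-26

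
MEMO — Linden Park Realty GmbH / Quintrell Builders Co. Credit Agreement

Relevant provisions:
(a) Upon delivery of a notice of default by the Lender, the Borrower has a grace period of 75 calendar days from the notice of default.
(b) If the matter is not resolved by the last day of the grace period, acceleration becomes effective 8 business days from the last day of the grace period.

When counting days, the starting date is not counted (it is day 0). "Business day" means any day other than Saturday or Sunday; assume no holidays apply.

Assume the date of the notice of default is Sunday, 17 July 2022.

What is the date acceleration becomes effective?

12 October 2022

Adding 75 calendar days to 17 July 2022 gives 30 September 2022, which is the last day of the grace period.
From Friday, 30 September 2022, 8 business days (Oct 3, Oct 4, Oct 5, Oct 6, Oct 7, Oct 10, Oct 11, Oct 12, skipping weekends) brings us to Wednesday, 12 October 2022, which is the date acceleration becomes effective.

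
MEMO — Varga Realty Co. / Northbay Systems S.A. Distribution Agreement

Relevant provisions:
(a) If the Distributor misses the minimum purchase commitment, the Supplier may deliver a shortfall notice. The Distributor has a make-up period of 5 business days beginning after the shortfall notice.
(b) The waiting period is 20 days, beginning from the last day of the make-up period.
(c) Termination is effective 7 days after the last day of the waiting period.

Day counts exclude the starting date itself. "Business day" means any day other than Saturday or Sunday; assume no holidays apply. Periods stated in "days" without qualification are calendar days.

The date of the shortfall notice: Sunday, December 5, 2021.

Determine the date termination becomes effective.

January 6, 2022

From Sunday, December 5, 2021, 5 business days (Dec 6, Dec 7, Dec 8, Dec 9, Dec 10, skipping weekends) brings us to Friday, December 10, 2021, which is the last day of the make-up period.
The last day of the waiting period: 20 calendar days after December 10, 2021 is December 30, 2021.
The date termination becomes effective: December 30, 2021 + 7 days = January 6, 2022.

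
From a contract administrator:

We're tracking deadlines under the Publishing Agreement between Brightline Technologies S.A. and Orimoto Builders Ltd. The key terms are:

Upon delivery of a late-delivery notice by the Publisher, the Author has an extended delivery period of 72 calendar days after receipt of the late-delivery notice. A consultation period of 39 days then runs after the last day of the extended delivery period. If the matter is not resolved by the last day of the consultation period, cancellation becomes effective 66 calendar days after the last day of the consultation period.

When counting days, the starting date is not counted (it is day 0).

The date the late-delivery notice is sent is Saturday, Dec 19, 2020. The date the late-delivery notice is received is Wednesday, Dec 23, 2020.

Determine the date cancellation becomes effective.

The last day of the extended delivery period: 72 calendar days after Dec 23, 2020 is Mar 5, 2021.
The last day of the consultation period: Mar 5, 2021 + 39 days = Apr 13, 2021.
Adding 66 calendar days to Apr 13, 2021 gives Jun 18, 2021, which is the date cancellation becomes effective.

Jun 18, 2021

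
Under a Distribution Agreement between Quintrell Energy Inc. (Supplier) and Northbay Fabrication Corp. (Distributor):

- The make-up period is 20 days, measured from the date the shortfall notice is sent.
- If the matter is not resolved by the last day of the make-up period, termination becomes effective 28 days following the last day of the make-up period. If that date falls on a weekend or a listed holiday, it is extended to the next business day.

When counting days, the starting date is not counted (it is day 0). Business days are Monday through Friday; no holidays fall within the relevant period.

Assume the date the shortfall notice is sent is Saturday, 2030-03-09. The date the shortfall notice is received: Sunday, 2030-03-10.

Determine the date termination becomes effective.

Adding 20 calendar days to 2030-03-09 gives 2030-03-29, which is the last day of the make-up period.
The date termination becomes effective: 2030-03-29 + 28 days = 2030-04-26. 2030-04-26 is a Friday, so no roll-forward applies.

2030-04-26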